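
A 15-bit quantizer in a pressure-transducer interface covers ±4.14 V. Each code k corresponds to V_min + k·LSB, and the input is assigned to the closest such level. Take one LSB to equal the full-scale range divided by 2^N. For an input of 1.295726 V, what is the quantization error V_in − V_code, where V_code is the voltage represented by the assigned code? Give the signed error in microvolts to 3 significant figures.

The full-scale span is 4.14 − (-4.14) = 8.28 V. LSB = 8.28 V / 2^15 ≈ 252.7 µV.
(V_in − V_min)/LSB = (1.295726 − (-4.14)) × 32768/8.28 = 21511.8200 → nearest code k = 21512.
Reconstructed level: -4.14 + 21512 × 8.28/32768 V = 1.2957714844 V.
e = 1.295726 − (1.2957714844) = −45.5 µV.

−45.5 µV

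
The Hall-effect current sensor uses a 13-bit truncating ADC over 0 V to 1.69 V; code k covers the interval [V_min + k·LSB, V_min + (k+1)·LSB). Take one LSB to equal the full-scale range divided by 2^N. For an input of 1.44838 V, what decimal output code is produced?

Range is 1.69 V. LSB = 1.69 V / 2^13 ≈ 206.3 µV.
code = ⌊(V_in − V_min)/LSB⌋ = ⌊(V_in − V_min) × 2^13 / range⌋
     = ⌊(1.44838 − (0)) × 8192 / 1.69⌋ = ⌊1.44838 × 8192/1.69⌋
     = ⌊7020.786⌋ = 7020.

7020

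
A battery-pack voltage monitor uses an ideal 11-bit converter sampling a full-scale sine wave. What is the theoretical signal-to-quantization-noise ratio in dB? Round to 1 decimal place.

SNR = 6.02·11 + 1.76 = 67.98 dB.

68.0 dB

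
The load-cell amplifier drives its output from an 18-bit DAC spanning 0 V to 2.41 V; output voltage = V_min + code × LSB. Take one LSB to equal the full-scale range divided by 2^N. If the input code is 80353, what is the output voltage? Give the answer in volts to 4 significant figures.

Range is 2.41 V. LSB = 2.41 V / 2^18.
V_out = V_min + code × LSB = 0 V + 80353 × 2.41 V / 262144
      = 0 + 0.738719 = 0.738719 V.

0.7387 V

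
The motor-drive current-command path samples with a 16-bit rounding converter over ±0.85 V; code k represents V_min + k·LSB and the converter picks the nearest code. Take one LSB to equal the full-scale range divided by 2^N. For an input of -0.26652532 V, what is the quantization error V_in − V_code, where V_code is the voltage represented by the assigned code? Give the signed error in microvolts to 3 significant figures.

Range = 0.85 − (-0.85) = 1.7 V. LSB = 1.7 V / 2^16 ≈ 25.94 µV.
Position in LSBs: (-0.26652532 − (-0.85)) × 65536/1.7 = 22493.2921; rounding gives k = 22493.
Reconstructed level: -0.85 + 22493 × 1.7/65536 V = -0.26653289795 V.
Error = V_in − V_code = -0.26652532 − (-0.26653289795) = +7.58 µV.

+7.58 µV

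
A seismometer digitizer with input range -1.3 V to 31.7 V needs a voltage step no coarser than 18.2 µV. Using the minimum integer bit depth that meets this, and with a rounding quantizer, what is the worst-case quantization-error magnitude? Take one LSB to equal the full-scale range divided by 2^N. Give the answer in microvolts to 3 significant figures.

7.87 µV

The full-scale span is 31.7 − (-1.3) = 33 V.
Need 2^N ≥ 33 V / 18.2 µV = 1.813e6 → N_min = 21.
Step size = 33/2097152 V = 15.736 µV.
|e|_max = LSB/2 = 7.87 µV.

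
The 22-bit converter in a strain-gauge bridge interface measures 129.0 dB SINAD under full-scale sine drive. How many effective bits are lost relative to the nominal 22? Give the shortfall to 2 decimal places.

0.86 bits

Effective bits = (129.0 − 1.76)/6.02 = 21.1362.
Lost resolution: 22 − 21.1362 = 0.8638 bits.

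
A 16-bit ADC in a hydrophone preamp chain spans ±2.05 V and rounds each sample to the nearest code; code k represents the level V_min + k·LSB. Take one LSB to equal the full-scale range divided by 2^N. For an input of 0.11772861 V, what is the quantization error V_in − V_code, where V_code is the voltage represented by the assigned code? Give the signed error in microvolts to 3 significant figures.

Range = 2.05 − (-2.05) = 4.1 V. LSB = 4.1 V / 2^16 ≈ 62.56 µV.
(0.11772861 − (-2.05)) / LSB = 2.16772861 × 65536/4.1 = 34649.8200. Nearest integer: k = 34650.
V_code = -2.05 + (34650/65536) × 4.1 = 0.11773986816 V.
V_in − V_code = 0.11772861 − (0.11773986816) = −11.3 µV.

−11.3 µV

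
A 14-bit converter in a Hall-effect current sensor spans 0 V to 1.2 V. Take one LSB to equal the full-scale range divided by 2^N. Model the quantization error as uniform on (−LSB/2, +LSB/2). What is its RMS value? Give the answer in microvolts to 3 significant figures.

21.1 µV

Range is 1.2 V.
LSB = 1.2 V / 2^14 = 73.242 µV.
RMS of a uniform error over width LSB is LSB/√12 = 21.1 µV.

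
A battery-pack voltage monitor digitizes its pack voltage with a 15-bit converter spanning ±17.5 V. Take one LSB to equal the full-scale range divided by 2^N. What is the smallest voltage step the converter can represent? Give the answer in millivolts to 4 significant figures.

Span: 17.5 V − (-17.5 V) = 35 V.
2^15 = 32768 levels.
One LSB is 35 V / 32768 = 1.068 mV.

1.068 mV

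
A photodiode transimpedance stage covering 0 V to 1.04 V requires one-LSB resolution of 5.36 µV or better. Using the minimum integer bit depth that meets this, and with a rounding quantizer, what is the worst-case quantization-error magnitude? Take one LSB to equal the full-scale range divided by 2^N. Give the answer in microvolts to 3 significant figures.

Range is 1.04 V.
Need 2^N ≥ 1.04 V / 5.36 µV = 194000 → N_min = 18.
LSB = 1.04 V / 2^18 = 3.9673 µV.
Half an LSB is 1.98 µV.

1.98 µV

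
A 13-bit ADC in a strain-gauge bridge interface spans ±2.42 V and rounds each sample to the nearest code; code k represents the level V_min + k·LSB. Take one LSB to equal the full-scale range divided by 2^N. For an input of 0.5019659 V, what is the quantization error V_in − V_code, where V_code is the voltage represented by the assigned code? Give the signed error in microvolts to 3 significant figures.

−231 µV

Span: 2.42 V − (-2.42 V) = 4.84 V. LSB = 4.84 V / 2^13 ≈ 0.5908 mV.
Position in LSBs: (0.5019659 − (-2.42)) × 8192/4.84 = 4945.6084; rounding gives k = 4946.
Reconstructed level: -2.42 + 4946 × 4.84/8192 V = 0.5021972656 V.
Error = V_in − V_code = 0.5019659 − (0.5021972656) = −231 µV.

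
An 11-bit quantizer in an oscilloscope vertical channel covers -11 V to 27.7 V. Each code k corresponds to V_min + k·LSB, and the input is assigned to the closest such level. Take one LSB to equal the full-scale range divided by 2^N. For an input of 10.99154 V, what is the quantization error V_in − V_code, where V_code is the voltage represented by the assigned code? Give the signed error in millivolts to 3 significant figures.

Span: 27.7 V − (-11 V) = 38.7 V. LSB = 38.7 V / 2^11 ≈ 18.90 mV.
(V_in − V_min)/LSB = (10.99154 − (-11)) × 2048/38.7 = 1163.7900 → nearest code k = 1164.
V_code = V_min + k × range/2^11 = -11 + 1164 × 38.7/2048 = 10.99550781 V.
e = 10.99154 − (10.99550781) = −3.97 mV.

−3.97 mV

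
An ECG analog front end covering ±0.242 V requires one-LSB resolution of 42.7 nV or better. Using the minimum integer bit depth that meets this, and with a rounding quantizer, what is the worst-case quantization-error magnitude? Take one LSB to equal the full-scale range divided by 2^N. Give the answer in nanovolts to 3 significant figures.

14.4 nV

The full-scale span is 0.242 − (-0.242) = 0.484 V.
Need 2^N ≥ 0.484 V / 42.7 nV = 1.133e7 → N_min = 24.
LSB = 0.484 V ÷ 2^24 = 0.484/16777216 V = 28.849 nV.
Half an LSB is 14.4 nV.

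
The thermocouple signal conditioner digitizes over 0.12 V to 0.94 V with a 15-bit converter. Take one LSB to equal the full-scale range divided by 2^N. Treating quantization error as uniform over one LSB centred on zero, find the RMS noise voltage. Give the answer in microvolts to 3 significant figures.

7.22 µV

Range = 0.94 − (0.12) = 0.82 V.
Step size = 0.82/32768 V = 25.024 µV.
V_rms = LSB/√12 = 25.024 µV / √12 = 7.22 µV.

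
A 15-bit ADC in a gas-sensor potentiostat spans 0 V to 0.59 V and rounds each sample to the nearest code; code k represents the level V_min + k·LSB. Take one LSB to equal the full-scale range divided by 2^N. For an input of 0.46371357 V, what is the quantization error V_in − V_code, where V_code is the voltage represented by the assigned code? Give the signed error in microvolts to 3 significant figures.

+3.24 µV

V_FS = 0.59 V. LSB = 0.59 V / 2^15 ≈ 18.01 µV.
Position in LSBs: (0.46371357 − (0)) × 32768/0.59 = 25754.1801; rounding gives k = 25754.
V_code = V_min + k × range/2^15 = 0 + 25754 × 0.59/32768 = 0.46371032715 V.
e = 0.46371357 − (0.46371032715) = +3.24 µV.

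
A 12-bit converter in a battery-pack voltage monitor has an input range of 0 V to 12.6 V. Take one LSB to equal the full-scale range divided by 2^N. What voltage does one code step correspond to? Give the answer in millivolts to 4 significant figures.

Range is 12.6 V.
There are 2^12 = 4096 steps.
Step size = 12.6/4096 V = 3.076 mV.

3.076 mV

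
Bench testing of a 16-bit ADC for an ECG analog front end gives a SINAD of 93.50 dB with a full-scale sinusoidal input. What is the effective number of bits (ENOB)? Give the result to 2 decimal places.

Inverting SNR = 6.02 N + 1.76: N_eff = (93.50 − 1.76)/6.02 = 15.2392.

15.24 bits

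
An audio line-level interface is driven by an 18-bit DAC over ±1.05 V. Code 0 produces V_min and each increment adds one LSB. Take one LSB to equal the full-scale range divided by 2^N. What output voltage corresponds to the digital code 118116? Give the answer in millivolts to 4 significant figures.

Full-scale range = 1.05 V − (-1.05 V) = 2.1 V. LSB = 2.1 V / 2^18.
V_out = -1.05 + 118116 × (2.1/262144) V
      = -1.05 V + 0.946211 V = -0.103789 V.

-103.8 mV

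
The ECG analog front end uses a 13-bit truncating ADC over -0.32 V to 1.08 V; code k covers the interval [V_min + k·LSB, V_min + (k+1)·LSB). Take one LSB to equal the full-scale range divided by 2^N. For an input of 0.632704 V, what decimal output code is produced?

5574

Full-scale range = 1.08 V − (-0.32 V) = 1.4 V. LSB = 1.4 V / 2^13 ≈ 170.9 µV.
(V_in − V_min) × 2^13/range = (0.632704 − (-0.32)) × 8192/1.4 = 5574.679.
Floor → code = 5574.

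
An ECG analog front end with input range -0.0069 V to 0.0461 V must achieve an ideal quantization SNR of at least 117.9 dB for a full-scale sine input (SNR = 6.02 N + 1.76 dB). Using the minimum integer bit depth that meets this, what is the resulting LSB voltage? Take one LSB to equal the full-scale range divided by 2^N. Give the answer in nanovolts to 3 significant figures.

50.5 nV

The full-scale span is 0.0461 − (-0.0069) = 0.053 V.
Solving 6.02 N ≥ 117.9 − 1.76: N ≥ 19.292. Round up → N = 20.
One LSB is 0.053 V / 1048576 = 50.5 nV.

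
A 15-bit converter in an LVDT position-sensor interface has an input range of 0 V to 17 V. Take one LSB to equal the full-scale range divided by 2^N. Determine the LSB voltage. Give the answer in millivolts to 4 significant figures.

0.5188 mV

Full-scale range = 17 V.
Number of codes = 2^15 = 32768.
One LSB is 17 V / 32768 = 0.5188 mV.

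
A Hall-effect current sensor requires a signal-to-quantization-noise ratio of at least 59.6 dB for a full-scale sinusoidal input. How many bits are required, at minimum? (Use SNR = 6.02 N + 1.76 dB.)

Required N = ⌈(59.6 − 1.76)/6.02⌉ = ⌈9.608⌉ = 10.

10 bits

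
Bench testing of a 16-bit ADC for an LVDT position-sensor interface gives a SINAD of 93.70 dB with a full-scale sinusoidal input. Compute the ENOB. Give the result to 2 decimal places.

15.27 bits

ENOB = (SINAD − 1.76) / 6.02 = (93.70 − 1.76) / 6.02 = 91.94 / 6.02 = 15.2724.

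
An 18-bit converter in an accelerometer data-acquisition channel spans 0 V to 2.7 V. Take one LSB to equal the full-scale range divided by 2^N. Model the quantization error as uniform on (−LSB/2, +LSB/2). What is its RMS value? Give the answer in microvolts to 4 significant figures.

Span = 2.7 V.
One LSB is 2.7 V / 262144 = 10.2997 µV.
For a uniform distribution on [−LSB/2, +LSB/2], V_rms = LSB/√12 = 10.2997 µV/3.4641 = 2.973 µV.

2.973 µV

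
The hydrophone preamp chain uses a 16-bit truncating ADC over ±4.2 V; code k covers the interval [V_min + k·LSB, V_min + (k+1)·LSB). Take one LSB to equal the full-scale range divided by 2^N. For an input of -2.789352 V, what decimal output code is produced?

Span: 4.2 V − (-4.2 V) = 8.4 V. LSB = 8.4 V / 2^16 ≈ 128.2 µV.
(V_in − V_min) × 2^16/range = (-2.789352 − (-4.2)) × 65536/8.4 = 11005.741.
Floor → code = 11005.

11005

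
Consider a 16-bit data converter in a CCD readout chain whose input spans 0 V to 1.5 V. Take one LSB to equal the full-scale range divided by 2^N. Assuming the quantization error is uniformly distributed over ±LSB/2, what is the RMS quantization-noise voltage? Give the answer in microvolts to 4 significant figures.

6.607 µV

Range is 1.5 V.
One LSB is 1.5 V / 65536 = 22.8882 µV.
V_rms = LSB/√12 = 22.8882 µV / √12 = 6.607 µV.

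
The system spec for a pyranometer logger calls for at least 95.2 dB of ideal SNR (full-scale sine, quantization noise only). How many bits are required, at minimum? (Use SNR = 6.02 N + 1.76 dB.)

16 bits

Required N = ⌈(95.2 − 1.76)/6.02⌉ = ⌈15.522⌉ = 16.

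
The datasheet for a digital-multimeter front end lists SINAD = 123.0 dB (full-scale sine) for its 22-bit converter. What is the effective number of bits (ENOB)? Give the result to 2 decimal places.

20.14 bits

(123.0 − 1.76) / 6.02 = 121.24/6.02 = 20.1395 effective bits.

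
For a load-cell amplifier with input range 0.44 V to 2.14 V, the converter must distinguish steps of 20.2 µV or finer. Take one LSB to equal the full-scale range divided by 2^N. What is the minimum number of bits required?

17 bits

Full-scale range = 2.14 V − (0.44 V) = 1.7 V.
Required number of levels: 1.7/20.2 µV = 84158; smallest N with 2^N ≥ that is 17.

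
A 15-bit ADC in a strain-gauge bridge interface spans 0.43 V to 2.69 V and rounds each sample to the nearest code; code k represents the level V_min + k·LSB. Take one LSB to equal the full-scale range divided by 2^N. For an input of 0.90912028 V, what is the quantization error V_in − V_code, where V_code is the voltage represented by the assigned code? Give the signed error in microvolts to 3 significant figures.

Span: 2.69 V − (0.43 V) = 2.26 V. LSB = 2.26 V / 2^15 ≈ 68.97 µV.
(0.90912028 − (0.43)) / LSB = 0.47912028 × 32768/2.26 = 6946.8201. Nearest integer: k = 6947.
V_code = 0.43 + (6947/32768) × 2.26 = 0.90913269043 V.
V_in − V_code = 0.90912028 − (0.90913269043) = −12.4 µV.

−12.4 µV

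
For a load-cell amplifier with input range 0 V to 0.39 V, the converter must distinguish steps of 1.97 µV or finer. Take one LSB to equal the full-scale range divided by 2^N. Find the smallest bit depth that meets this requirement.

Range is 0.39 V.
Levels needed ≥ 0.39/1.97 µV = 198000. 2^18 = 262144 suffices, so N_min = 18.

18 bits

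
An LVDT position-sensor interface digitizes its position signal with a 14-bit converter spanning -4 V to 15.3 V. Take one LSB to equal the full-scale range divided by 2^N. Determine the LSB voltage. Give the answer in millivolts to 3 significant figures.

1.18 mV

Range = 15.3 − (-4) = 19.3 V.
Number of codes = 2^14 = 16384.
One LSB is 19.3 V / 16384 = 1.18 mV.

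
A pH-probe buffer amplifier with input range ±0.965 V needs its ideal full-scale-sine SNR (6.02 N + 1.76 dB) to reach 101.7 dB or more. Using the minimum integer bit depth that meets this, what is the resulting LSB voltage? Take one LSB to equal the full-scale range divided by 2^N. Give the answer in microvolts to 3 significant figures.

14.7 µV

Span: 0.965 V − (-0.965 V) = 1.93 V.
Required N = ⌈(101.7 − 1.76)/6.02⌉ = ⌈16.601⌉ = 17.
LSB = 1.93 V / 2^17 = 14.7 µV.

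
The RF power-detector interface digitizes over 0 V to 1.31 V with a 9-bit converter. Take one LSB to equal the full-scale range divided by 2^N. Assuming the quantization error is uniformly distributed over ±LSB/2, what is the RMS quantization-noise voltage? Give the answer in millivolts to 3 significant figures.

0.739 mV

Range is 1.31 V.
One LSB is 1.31 V / 512 = 2.5586 mV.
For a uniform distribution on [−LSB/2, +LSB/2], V_rms = LSB/√12 = 2.5586 mV/3.4641 = 0.739 mV.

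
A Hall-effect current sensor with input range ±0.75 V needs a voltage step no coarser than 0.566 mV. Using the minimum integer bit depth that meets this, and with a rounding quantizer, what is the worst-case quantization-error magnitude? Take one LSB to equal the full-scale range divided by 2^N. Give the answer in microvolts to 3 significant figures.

Span: 0.75 V − (-0.75 V) = 1.5 V.
Required number of levels: 1.5/0.566 mV = 2650.2; smallest N with 2^N ≥ that is 12.
One LSB is 1.5 V / 4096 = 366.21 µV.
|e|_max = LSB/2 = 183 µV.

183 µV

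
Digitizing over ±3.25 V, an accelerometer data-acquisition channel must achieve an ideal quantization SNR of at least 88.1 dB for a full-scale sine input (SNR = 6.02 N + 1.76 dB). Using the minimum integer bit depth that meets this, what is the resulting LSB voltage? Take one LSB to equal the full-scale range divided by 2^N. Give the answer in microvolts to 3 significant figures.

198 µV

Span: 3.25 V − (-3.25 V) = 6.5 V.
N ≥ (88.1 − 1.76)/6.02 = 14.342 → N_min = 15.
LSB = 6.5 V / 2^15 = 198 µV.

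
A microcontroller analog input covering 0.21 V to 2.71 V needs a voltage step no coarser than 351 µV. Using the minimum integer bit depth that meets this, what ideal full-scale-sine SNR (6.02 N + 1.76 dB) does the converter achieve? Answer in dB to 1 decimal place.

Range = 2.71 − (0.21) = 2.5 V.
Need 2^N ≥ 2.5 V / 351 µV = 7123 → N_min = 13.
6.02(13) + 1.76 = 80.02 dB.

80.0 dB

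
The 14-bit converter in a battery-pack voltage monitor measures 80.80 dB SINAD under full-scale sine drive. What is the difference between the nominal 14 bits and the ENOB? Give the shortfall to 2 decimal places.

0.87 bits

ENOB = (SINAD − 1.76)/6.02 = (80.80 − 1.76)/6.02 = 13.1296 bits.
Lost resolution: 14 − 13.1296 = 0.8704 bits.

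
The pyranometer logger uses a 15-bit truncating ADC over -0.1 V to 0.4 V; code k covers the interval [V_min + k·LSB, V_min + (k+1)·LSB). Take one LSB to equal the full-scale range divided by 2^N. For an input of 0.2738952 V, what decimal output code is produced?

Range = 0.4 − (-0.1) = 0.5 V. LSB = 0.5 V / 2^15 ≈ 15.26 µV.
(V_in − V_min) × 2^15/range = (0.2738952 − (-0.1)) × 32768/0.5 = 24503.596.
Floor → code = 24503.

24503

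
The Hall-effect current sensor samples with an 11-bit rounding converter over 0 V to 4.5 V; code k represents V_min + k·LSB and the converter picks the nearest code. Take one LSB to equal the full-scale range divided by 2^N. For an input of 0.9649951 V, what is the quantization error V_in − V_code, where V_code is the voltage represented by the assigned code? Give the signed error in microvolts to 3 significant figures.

Range is 4.5 V. LSB = 4.5 V / 2^11 ≈ 2.197 mV.
(0.9649951 − (0)) / LSB = 0.9649951 × 2048/4.5 = 439.1800. Nearest integer: k = 439.
Reconstructed level: 0 + 439 × 4.5/2048 V = 0.9645996094 V.
Error = V_in − V_code = 0.9649951 − (0.9645996094) = +395 µV.

+395 µV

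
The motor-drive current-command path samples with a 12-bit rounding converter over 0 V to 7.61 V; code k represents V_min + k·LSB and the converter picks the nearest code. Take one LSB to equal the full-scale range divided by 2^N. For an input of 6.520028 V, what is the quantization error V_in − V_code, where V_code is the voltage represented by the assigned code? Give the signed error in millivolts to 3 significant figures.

+0.621 mV

Range is 7.61 V. LSB = 7.61 V / 2^12 ≈ 1.858 mV.
(6.520028 − (0)) / LSB = 6.520028 × 4096/7.61 = 3509.3344. Nearest integer: k = 3509.
Reconstructed level: 0 + 3509 × 7.61/4096 V = 6.519406738 V.
V_in − V_code = 6.520028 − (6.519406738) = +0.621 mV.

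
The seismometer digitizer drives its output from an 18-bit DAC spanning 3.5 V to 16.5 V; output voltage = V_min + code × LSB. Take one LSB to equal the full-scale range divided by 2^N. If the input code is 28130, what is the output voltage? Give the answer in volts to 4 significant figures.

Span: 16.5 V − (3.5 V) = 13 V. LSB = 13 V / 2^18.
V_out = 3.5 + 28130 × (13/262144) V
      = 3.5 V + 1.39500 V = 4.89500 V.

4.895 V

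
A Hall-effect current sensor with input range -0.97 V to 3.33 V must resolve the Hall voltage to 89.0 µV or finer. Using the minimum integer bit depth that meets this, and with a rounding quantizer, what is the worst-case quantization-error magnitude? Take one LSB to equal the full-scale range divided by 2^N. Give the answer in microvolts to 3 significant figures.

The full-scale span is 3.33 − (-0.97) = 4.3 V.
4.3 V / 89.0 µV = 48310. Since 2^15 = 32768 and 2^16 = 65536, N = 16.
LSB = 4.3 V / 2^16 = 65.613 µV.
Max error for round-to-nearest is LSB/2 = 32.8 µV.

32.8 µV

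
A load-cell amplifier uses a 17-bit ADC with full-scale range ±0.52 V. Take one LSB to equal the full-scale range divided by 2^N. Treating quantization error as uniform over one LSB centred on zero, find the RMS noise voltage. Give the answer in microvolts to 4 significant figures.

The full-scale span is 0.52 − (-0.52) = 1.04 V.
Step size = 1.04/131072 V = 7.93457 µV.
σ_q = LSB/√12 = 7.93457 µV/3.4641 = 2.291 µV.

2.291 µV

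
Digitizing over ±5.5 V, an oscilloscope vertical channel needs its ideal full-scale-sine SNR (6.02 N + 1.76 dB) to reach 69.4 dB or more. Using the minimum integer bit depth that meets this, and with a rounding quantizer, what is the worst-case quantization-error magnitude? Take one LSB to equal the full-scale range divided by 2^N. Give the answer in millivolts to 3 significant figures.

1.34 mV

Full-scale range = 5.5 V − (-5.5 V) = 11 V.
6.02 N + 1.76 ≥ 69.4 gives N ≥ 11.236, so the minimum integer is 12.
LSB = 11 V / 2^12 = 2.6855 mV.
|e|_max = LSB/2 = 1.34 mV.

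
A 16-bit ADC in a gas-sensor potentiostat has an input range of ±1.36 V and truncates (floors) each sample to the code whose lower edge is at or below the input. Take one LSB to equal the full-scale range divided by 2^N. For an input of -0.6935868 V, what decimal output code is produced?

The full-scale span is 1.36 − (-1.36) = 2.72 V. LSB = 2.72 V / 2^16 ≈ 41.50 µV.
(V_in − V_min) × 2^16/range = (-0.6935868 − (-1.36)) × 65536/2.72 = 16056.638.
Floor → code = 16056.

16056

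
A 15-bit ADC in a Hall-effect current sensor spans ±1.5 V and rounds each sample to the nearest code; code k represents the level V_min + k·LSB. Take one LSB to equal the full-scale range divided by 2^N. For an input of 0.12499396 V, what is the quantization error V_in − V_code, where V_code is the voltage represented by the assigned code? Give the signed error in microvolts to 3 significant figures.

Full-scale range = 1.5 V − (-1.5 V) = 3 V. LSB = 3 V / 2^15 ≈ 91.55 µV.
Position in LSBs: (0.12499396 − (-1.5)) × 32768/3 = 17749.2674; rounding gives k = 17749.
Reconstructed level: -1.5 + 17749 × 3/32768 V = 0.12496948242 V.
Error = V_in − V_code = 0.12499396 − (0.12496948242) = +24.5 µV.

+24.5 µV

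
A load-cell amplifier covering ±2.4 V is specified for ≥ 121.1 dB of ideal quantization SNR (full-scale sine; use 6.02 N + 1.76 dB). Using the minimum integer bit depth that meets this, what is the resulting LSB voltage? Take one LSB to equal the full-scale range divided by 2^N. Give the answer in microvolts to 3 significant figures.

Span: 2.4 V − (-2.4 V) = 4.8 V.
6.02 N + 1.76 ≥ 121.1 gives N ≥ 19.824, so the minimum integer is 20.
LSB = 4.8 V ÷ 2^20 = 4.8/1048576 V = 4.58 µV.

4.58 µV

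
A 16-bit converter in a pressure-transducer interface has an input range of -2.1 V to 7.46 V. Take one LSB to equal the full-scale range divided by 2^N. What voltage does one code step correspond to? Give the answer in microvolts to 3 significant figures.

146 µV

Full-scale range = 7.46 V − (-2.1 V) = 9.56 V.
2^16 = 65536 levels.
LSB = 9.56 V / 2^16 = 146 µV.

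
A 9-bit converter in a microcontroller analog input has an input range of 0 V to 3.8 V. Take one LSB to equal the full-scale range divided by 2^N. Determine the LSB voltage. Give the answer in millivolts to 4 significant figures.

Full-scale range = 3.8 V.
2^9 = 512 levels.
One LSB is 3.8 V / 512 = 7.422 mV.

7.422 mV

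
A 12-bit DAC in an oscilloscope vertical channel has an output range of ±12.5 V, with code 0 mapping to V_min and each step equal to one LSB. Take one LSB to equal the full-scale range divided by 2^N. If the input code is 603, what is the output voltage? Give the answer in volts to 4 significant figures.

-8.820 V

Range = 12.5 − (-12.5) = 25 V. LSB = 25 V / 2^12.
Output = V_min + (603/4096) × range = -12.5 + 0.147217 × 25 V
      = -12.5 V + 3.68042 V = -8.81958 V.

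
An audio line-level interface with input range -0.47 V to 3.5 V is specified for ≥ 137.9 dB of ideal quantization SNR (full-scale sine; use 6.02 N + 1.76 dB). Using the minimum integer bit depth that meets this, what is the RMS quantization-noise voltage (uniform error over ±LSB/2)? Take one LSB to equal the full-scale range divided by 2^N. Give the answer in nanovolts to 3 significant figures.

137 nV

Range = 3.5 − (-0.47) = 3.97 V.
6.02 N + 1.76 ≥ 137.9 gives N ≥ 22.615, so the minimum integer is 23.
One LSB is 3.97 V / 8388608 = 473.26 nV.
σ_q = LSB/√12 = 473.26 nV/3.4641 = 137 nV.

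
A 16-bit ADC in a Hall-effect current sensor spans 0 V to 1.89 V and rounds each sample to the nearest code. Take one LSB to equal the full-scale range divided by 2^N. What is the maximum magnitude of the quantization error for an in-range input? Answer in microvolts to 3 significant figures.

14.4 µV

V_FS = 1.89 V.
One LSB is 1.89 V / 65536 = 28.839 µV.
Worst-case error for round-to-nearest is half an LSB: 14.4 µV.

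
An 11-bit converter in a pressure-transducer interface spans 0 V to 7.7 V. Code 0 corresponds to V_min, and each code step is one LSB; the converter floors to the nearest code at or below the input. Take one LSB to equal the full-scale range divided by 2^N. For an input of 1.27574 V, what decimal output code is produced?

339

Span = 7.7 V. LSB = 7.7 V / 2^11 ≈ 3.760 mV.
code = ⌊(V_in − V_min)/LSB⌋ = ⌊(V_in − V_min) × 2^11 / range⌋
     = ⌊(1.27574 − (0)) × 2048 / 7.7⌋ = ⌊1.27574 × 2048/7.7⌋
     = ⌊339.314⌋ = 339.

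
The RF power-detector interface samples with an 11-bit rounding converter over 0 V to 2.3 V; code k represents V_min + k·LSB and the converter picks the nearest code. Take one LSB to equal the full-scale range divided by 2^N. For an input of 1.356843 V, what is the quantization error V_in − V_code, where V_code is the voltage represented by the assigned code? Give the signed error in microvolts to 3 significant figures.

+202 µV

V_FS = 2.3 V. LSB = 2.3 V / 2^11 ≈ 1.123 mV.
Position in LSBs: (1.356843 − (0)) × 2048/2.3 = 1208.1802; rounding gives k = 1208.
V_code = 0 + (1208/2048) × 2.3 = 1.356640625 V.
V_in − V_code = 1.356843 − (1.356640625) = +202 µV.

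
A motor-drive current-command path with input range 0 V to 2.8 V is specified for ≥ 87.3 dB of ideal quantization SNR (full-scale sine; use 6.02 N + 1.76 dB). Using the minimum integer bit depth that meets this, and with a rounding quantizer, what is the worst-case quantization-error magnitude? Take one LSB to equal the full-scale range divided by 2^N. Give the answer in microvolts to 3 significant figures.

Span = 2.8 V.
Required N = ⌈(87.3 − 1.76)/6.02⌉ = ⌈14.209⌉ = 15.
One LSB is 2.8 V / 32768 = 85.449 µV.
|e|_max = LSB/2 = 42.7 µV.

42.7 µV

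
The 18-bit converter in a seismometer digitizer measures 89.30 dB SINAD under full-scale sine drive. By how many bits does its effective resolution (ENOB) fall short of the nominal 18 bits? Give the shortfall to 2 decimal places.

3.46 bits

Effective bits = (89.30 − 1.76)/6.02 = 14.5415.
18 − 14.5415 = 3.46 bits below nominal.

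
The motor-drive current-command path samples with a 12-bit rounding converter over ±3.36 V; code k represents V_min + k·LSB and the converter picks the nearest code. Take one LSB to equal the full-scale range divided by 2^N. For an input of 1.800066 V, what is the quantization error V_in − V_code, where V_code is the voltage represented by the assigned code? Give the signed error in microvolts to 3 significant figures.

+300 µV

The full-scale span is 3.36 − (-3.36) = 6.72 V. LSB = 6.72 V / 2^12 ≈ 1.641 mV.
(V_in − V_min)/LSB = (1.800066 − (-3.36)) × 4096/6.72 = 3145.1831 → nearest code k = 3145.
Reconstructed level: -3.36 + 3145 × 6.72/4096 V = 1.799765625 V.
Error = V_in − V_code = 1.800066 − (1.799765625) = +300 µV.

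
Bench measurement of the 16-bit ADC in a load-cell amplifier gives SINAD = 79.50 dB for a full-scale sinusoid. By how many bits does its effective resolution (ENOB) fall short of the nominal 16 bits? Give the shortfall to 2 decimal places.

3.09 bits

Effective bits = (79.50 − 1.76)/6.02 = 12.9136.
16 − 12.9136 = 3.09 bits below nominal.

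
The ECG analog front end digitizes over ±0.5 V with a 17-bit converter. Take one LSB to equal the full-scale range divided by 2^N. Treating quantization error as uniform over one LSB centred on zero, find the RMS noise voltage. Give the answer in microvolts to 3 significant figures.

2.20 µV

Full-scale range = 0.5 V − (-0.5 V) = 1 V.
Step size = 1/131072 V = 7.6294 µV.
RMS of a uniform error over width LSB is LSB/√12 = 2.20 µV.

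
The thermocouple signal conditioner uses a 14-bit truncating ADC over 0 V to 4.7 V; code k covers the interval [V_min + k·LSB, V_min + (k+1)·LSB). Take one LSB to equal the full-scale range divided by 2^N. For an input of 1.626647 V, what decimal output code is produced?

5670

Full-scale range = 4.7 V. LSB = 4.7 V / 2^14 ≈ 286.9 µV.
(V_in − V_min) × 2^14/range = (1.626647 − (0)) × 16384/4.7 = 5670.422.
Floor → code = 5670.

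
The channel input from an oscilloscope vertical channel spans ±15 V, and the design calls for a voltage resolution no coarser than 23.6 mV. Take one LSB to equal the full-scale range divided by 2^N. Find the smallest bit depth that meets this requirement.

The full-scale span is 15 − (-15) = 30 V.
Need 2^N ≥ 30 V / 23.6 mV = 1271 → N_min = 11.

11 bits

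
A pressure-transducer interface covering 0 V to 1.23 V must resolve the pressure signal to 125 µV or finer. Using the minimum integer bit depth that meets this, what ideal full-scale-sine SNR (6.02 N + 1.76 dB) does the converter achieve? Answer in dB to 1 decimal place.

Range is 1.23 V.
Need 2^N ≥ 1.23 V / 125 µV = 9840 → N_min = 14.
SNR = 6.02 × 14 + 1.76 = 86.04 dB.

86.0 dB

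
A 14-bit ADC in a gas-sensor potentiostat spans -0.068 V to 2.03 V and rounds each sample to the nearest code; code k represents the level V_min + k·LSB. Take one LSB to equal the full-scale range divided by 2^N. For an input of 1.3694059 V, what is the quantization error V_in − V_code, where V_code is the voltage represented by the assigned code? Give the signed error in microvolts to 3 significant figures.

+24.9 µV

Range = 2.03 − (-0.068) = 2.098 V. LSB = 2.098 V / 2^14 ≈ 128.1 µV.
(1.3694059 − (-0.068)) / LSB = 1.4374059 × 16384/2.098 = 11225.1946. Nearest integer: k = 11225.
V_code = -0.068 + (11225/16384) × 2.098 = 1.3693809814 V.
Error = V_in − V_code = 1.3694059 − (1.3693809814) = +24.9 µV.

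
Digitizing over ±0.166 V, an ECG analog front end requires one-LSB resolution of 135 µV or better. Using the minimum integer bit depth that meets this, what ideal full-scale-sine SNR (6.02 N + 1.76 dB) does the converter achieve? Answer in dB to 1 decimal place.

Range = 0.166 − (-0.166) = 0.332 V.
0.332 V / 135 µV = 2459. Since 2^11 = 2048 and 2^12 = 4096, N = 12.
SNR = 6.02 × 12 + 1.76 = 74.00 dB.

74.0 dB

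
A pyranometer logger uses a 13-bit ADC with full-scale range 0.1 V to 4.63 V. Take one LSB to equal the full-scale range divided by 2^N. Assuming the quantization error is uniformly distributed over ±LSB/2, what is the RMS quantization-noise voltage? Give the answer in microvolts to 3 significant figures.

The full-scale span is 4.63 − (0.1) = 4.53 V.
One LSB is 4.53 V / 8192 = 0.55298 mV.
V_rms = LSB/√12 = 0.55298 mV / √12 = 160 µV.

160 µV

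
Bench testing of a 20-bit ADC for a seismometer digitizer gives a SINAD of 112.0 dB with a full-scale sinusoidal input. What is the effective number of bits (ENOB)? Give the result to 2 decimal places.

ENOB = (SINAD − 1.76) / 6.02 = (112.0 − 1.76) / 6.02 = 110.24 / 6.02 = 18.3123.

18.31 bits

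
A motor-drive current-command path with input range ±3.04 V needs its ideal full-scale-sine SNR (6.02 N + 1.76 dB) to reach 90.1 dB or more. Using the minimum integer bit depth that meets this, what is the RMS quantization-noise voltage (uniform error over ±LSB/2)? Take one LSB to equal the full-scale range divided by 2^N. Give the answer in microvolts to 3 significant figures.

53.6 µV

The full-scale span is 3.04 − (-3.04) = 6.08 V.
N ≥ (90.1 − 1.76)/6.02 = 14.674 → N_min = 15.
Step size = 6.08/32768 V = 185.55 µV.
V_rms = LSB/√12 = 53.6 µV.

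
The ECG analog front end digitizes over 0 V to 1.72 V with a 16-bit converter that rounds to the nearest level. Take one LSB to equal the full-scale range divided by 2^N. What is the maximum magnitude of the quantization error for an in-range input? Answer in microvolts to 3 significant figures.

Span = 1.72 V.
LSB = 1.72 V / 2^16 = 26.245 µV.
|e|_max = LSB/2 = 13.1 µV.

13.1 µV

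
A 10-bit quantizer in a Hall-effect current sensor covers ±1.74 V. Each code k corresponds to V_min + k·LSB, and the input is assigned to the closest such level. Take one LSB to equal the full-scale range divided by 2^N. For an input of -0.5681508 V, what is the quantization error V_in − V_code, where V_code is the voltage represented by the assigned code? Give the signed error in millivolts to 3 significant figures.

−0.612 mV

The full-scale span is 1.74 − (-1.74) = 3.48 V. LSB = 3.48 V / 2^10 ≈ 3.398 mV.
(-0.5681508 − (-1.74)) / LSB = 1.1718492 × 1024/3.48 = 344.8200. Nearest integer: k = 345.
Reconstructed level: -1.74 + 345 × 3.48/1024 V = -0.5675390625 V.
V_in − V_code = -0.5681508 − (-0.5675390625) = −0.612 mV.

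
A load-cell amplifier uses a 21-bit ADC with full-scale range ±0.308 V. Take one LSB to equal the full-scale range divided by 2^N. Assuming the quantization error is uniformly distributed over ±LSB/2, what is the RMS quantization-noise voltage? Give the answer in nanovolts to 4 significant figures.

Span: 0.308 V − (-0.308 V) = 0.616 V.
Step size = 0.616/2097152 V = 293.732 nV.
σ_q = LSB/√12 = 293.732 nV/3.4641 = 84.79 nV.

84.79 nV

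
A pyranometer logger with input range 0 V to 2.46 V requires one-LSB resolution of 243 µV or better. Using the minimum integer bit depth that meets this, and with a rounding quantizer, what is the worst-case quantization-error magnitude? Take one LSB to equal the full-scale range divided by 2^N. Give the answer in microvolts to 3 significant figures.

75.1 µV

Span = 2.46 V.
2.46 V / 243 µV = 10120. Since 2^13 = 8192 and 2^14 = 16384, N = 14.
LSB = 2.46 V ÷ 2^14 = 2.46/16384 V = 150.15 µV.
|e|_max = LSB/2 = 75.1 µV.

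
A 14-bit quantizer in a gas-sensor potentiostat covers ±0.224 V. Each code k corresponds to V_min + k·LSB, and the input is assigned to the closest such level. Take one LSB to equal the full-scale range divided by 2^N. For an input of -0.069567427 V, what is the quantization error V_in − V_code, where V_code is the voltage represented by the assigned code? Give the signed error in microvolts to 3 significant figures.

Span: 0.224 V − (-0.224 V) = 0.448 V. LSB = 0.448 V / 2^14 ≈ 27.34 µV.
(V_in − V_min)/LSB = (-0.069567427 − (-0.224)) × 16384/0.448 = 5647.8198 → nearest code k = 5648.
Reconstructed level: -0.224 + 5648 × 0.448/16384 V = -0.069562500000 V.
Error = V_in − V_code = -0.069567427 − (-0.069562500000) = −4.93 µV.

−4.93 µV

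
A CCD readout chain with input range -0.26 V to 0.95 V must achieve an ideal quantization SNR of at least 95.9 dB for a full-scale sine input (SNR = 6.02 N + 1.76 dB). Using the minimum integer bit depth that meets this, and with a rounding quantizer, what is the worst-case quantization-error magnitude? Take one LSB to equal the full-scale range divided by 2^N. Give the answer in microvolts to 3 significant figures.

Range = 0.95 − (-0.26) = 1.21 V.
Required N = ⌈(95.9 − 1.76)/6.02⌉ = ⌈15.638⌉ = 16.
Step size = 1.21/65536 V = 18.463 µV.
|e|_max = LSB/2 = 9.23 µV.

9.23 µV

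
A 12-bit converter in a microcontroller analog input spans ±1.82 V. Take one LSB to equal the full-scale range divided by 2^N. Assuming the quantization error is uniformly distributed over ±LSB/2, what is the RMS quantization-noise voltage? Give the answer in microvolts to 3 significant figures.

Full-scale range = 1.82 V − (-1.82 V) = 3.64 V.
LSB = 3.64 V / 2^12 = 0.88867 mV.
RMS of a uniform error over width LSB is LSB/√12 = 257 µV.

257 µV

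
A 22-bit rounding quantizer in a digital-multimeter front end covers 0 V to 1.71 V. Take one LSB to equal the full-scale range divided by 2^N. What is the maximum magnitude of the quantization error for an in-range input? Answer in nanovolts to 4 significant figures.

Full-scale range = 1.71 V.
Step size = 1.71/4194304 V = 407.696 nV.
Worst-case error for round-to-nearest is half an LSB: 203.8 nV.

203.8 nV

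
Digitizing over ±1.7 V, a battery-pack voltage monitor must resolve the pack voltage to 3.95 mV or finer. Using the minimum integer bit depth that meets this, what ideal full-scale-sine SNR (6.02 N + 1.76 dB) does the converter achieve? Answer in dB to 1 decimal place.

Range = 1.7 − (-1.7) = 3.4 V.
3.4 V / 3.95 mV = 860.8. Since 2^9 = 512 and 2^10 = 1024, N = 10.
SNR = 6.02 × 10 + 1.76 = 61.96 dB.

62.0 dB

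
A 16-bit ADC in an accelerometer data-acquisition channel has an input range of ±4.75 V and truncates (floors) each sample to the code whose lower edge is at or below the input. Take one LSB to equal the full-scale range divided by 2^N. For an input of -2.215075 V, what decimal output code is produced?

17487

Span: 4.75 V − (-4.75 V) = 9.5 V. LSB = 9.5 V / 2^16 ≈ 145.0 µV.
V_in − V_min = -2.215075 − (-4.75) = 2.534925 V.
Divide by LSB: 2.534925 × 65536/9.5 = 17487.2468.
Truncating gives code 17487.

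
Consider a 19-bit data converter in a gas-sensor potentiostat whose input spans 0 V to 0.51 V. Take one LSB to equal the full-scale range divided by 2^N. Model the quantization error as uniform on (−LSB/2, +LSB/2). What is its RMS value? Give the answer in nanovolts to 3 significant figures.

281 nV

Full-scale range = 0.51 V.
Step size = 0.51/524288 V = 0.97275 µV.
V_rms = LSB/√12 = 0.97275 µV / √12 = 281 nV.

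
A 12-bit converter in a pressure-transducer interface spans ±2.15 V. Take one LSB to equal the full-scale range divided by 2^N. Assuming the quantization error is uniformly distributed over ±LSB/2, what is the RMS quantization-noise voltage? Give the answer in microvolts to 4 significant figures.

Full-scale range = 2.15 V − (-2.15 V) = 4.3 V.
Step size = 4.3/4096 V = 1.04980 mV.
V_rms = LSB/√12 = 1.04980 mV / √12 = 303.1 µV.

303.1 µV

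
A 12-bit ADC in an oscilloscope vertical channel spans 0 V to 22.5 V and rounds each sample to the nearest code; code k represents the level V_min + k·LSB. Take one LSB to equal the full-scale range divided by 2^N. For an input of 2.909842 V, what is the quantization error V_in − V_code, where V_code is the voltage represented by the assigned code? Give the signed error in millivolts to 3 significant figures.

−1.53 mV

V_FS = 22.5 V. LSB = 22.5 V / 2^12 ≈ 5.493 mV.
(2.909842 − (0)) / LSB = 2.909842 × 4096/22.5 = 529.7206. Nearest integer: k = 530.
Reconstructed level: 0 + 530 × 22.5/4096 V = 2.911376953 V.
e = 2.909842 − (2.911376953) = −1.53 mV.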